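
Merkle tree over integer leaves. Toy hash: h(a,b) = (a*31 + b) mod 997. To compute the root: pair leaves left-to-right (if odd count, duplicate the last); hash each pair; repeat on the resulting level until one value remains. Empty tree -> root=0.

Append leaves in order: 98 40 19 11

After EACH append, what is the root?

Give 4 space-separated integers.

Answer: 98 87 314 306

Derivation:
After append 98 (leaves=[98]):
  L0: [98]
  root=98
After append 40 (leaves=[98, 40]):
  L0: [98, 40]
  L1: h(98,40)=(98*31+40)%997=87 -> [87]
  root=87
After append 19 (leaves=[98, 40, 19]):
  L0: [98, 40, 19]
  L1: h(98,40)=(98*31+40)%997=87 h(19,19)=(19*31+19)%997=608 -> [87, 608]
  L2: h(87,608)=(87*31+608)%997=314 -> [314]
  root=314
After append 11 (leaves=[98, 40, 19, 11]):
  L0: [98, 40, 19, 11]
  L1: h(98,40)=(98*31+40)%997=87 h(19,11)=(19*31+11)%997=600 -> [87, 600]
  L2: h(87,600)=(87*31+600)%997=306 -> [306]
  root=306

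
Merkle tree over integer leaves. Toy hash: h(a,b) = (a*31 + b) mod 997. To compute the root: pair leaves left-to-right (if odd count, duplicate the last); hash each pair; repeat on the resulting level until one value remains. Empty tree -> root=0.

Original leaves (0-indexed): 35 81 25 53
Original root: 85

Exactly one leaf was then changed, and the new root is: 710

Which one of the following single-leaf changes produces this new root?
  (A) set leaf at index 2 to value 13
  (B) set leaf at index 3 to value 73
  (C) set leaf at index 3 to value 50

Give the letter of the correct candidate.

Original leaves: [35, 81, 25, 53]
Target new root: 710
Try each candidate change and compute the resulting root:
Candidate A: set leaf[2] = 13 -> leaves = [35, 81, 13, 53]
  L0: [35, 81, 13, 53]
  L1: h(35,81)=(35*31+81)%997=169 h(13,53)=(13*31+53)%997=456 -> [169, 456]
  L2: h(169,456)=(169*31+456)%997=710 -> [710]
  root = 710 == target 710  ** MATCH **
Candidate B: set leaf[3] = 73 -> leaves = [35, 81, 25, 73]
  L0: [35, 81, 25, 73]
  L1: h(35,81)=(35*31+81)%997=169 h(25,73)=(25*31+73)%997=848 -> [169, 848]
  L2: h(169,848)=(169*31+848)%997=105 -> [105]
  root = 105 != target 710
Candidate C: set leaf[3] = 50 -> leaves = [35, 81, 25, 50]
  L0: [35, 81, 25, 50]
  L1: h(35,81)=(35*31+81)%997=169 h(25,50)=(25*31+50)%997=825 -> [169, 825]
  L2: h(169,825)=(169*31+825)%997=82 -> [82]
  root = 82 != target 710
Candidate A produces the target root.

Answer: A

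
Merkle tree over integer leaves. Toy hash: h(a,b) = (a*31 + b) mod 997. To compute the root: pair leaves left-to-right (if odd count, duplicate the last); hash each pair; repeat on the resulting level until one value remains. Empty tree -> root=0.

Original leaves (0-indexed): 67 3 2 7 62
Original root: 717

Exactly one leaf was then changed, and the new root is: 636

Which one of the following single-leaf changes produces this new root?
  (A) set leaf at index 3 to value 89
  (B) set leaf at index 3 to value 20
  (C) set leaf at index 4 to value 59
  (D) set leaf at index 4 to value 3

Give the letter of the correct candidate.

Original leaves: [67, 3, 2, 7, 62]
Target new root: 636
Try each candidate change and compute the resulting root:
Candidate A: set leaf[3] = 89 -> leaves = [67, 3, 2, 89, 62]
  L0: [67, 3, 2, 89, 62]
  L1: h(67,3)=(67*31+3)%997=86 h(2,89)=(2*31+89)%997=151 h(62,62)=(62*31+62)%997=987 -> [86, 151, 987]
  L2: h(86,151)=(86*31+151)%997=823 h(987,987)=(987*31+987)%997=677 -> [823, 677]
  L3: h(823,677)=(823*31+677)%997=268 -> [268]
  root = 268 != target 636
Candidate B: set leaf[3] = 20 -> leaves = [67, 3, 2, 20, 62]
  L0: [67, 3, 2, 20, 62]
  L1: h(67,3)=(67*31+3)%997=86 h(2,20)=(2*31+20)%997=82 h(62,62)=(62*31+62)%997=987 -> [86, 82, 987]
  L2: h(86,82)=(86*31+82)%997=754 h(987,987)=(987*31+987)%997=677 -> [754, 677]
  L3: h(754,677)=(754*31+677)%997=123 -> [123]
  root = 123 != target 636
Candidate C: set leaf[4] = 59 -> leaves = [67, 3, 2, 7, 59]
  L0: [67, 3, 2, 7, 59]
  L1: h(67,3)=(67*31+3)%997=86 h(2,7)=(2*31+7)%997=69 h(59,59)=(59*31+59)%997=891 -> [86, 69, 891]
  L2: h(86,69)=(86*31+69)%997=741 h(891,891)=(891*31+891)%997=596 -> [741, 596]
  L3: h(741,596)=(741*31+596)%997=636 -> [636]
  root = 636 == target 636  ** MATCH **
Candidate D: set leaf[4] = 3 -> leaves = [67, 3, 2, 7, 3]
  L0: [67, 3, 2, 7, 3]
  L1: h(67,3)=(67*31+3)%997=86 h(2,7)=(2*31+7)%997=69 h(3,3)=(3*31+3)%997=96 -> [86, 69, 96]
  L2: h(86,69)=(86*31+69)%997=741 h(96,96)=(96*31+96)%997=81 -> [741, 81]
  L3: h(741,81)=(741*31+81)%997=121 -> [121]
  root = 121 != target 636
Candidate C produces the target root.

Answer: C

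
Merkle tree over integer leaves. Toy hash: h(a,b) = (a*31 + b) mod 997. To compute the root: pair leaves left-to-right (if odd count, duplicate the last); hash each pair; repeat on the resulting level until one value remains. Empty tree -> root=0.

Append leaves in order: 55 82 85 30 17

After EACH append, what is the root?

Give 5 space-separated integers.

Answer: 55 790 291 236 796

Derivation:
After append 55 (leaves=[55]):
  L0: [55]
  root=55
After append 82 (leaves=[55, 82]):
  L0: [55, 82]
  L1: h(55,82)=(55*31+82)%997=790 -> [790]
  root=790
After append 85 (leaves=[55, 82, 85]):
  L0: [55, 82, 85]
  L1: h(55,82)=(55*31+82)%997=790 h(85,85)=(85*31+85)%997=726 -> [790, 726]
  L2: h(790,726)=(790*31+726)%997=291 -> [291]
  root=291
After append 30 (leaves=[55, 82, 85, 30]):
  L0: [55, 82, 85, 30]
  L1: h(55,82)=(55*31+82)%997=790 h(85,30)=(85*31+30)%997=671 -> [790, 671]
  L2: h(790,671)=(790*31+671)%997=236 -> [236]
  root=236
After append 17 (leaves=[55, 82, 85, 30, 17]):
  L0: [55, 82, 85, 30, 17]
  L1: h(55,82)=(55*31+82)%997=790 h(85,30)=(85*31+30)%997=671 h(17,17)=(17*31+17)%997=544 -> [790, 671, 544]
  L2: h(790,671)=(790*31+671)%997=236 h(544,544)=(544*31+544)%997=459 -> [236, 459]
  L3: h(236,459)=(236*31+459)%997=796 -> [796]
  root=796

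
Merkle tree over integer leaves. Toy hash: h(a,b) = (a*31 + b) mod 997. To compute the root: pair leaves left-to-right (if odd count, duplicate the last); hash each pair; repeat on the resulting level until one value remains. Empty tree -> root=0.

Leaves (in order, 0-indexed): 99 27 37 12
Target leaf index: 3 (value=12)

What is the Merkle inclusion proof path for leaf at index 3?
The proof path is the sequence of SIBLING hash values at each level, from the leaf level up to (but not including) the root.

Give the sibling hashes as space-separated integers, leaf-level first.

Answer: 37 105

Derivation:
L0 (leaves): [99, 27, 37, 12], target index=3
L1: h(99,27)=(99*31+27)%997=105 [pair 0] h(37,12)=(37*31+12)%997=162 [pair 1] -> [105, 162]
  Sibling for proof at L0: 37
L2: h(105,162)=(105*31+162)%997=426 [pair 0] -> [426]
  Sibling for proof at L1: 105
Root: 426
Proof path (sibling hashes from leaf to root): [37, 105]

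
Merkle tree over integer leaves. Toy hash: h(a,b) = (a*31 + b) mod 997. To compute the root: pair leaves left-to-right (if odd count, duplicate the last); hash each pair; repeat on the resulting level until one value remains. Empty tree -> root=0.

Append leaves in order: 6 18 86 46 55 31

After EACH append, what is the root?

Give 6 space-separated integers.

Answer: 6 204 103 63 447 676

Derivation:
After append 6 (leaves=[6]):
  L0: [6]
  root=6
After append 18 (leaves=[6, 18]):
  L0: [6, 18]
  L1: h(6,18)=(6*31+18)%997=204 -> [204]
  root=204
After append 86 (leaves=[6, 18, 86]):
  L0: [6, 18, 86]
  L1: h(6,18)=(6*31+18)%997=204 h(86,86)=(86*31+86)%997=758 -> [204, 758]
  L2: h(204,758)=(204*31+758)%997=103 -> [103]
  root=103
After append 46 (leaves=[6, 18, 86, 46]):
  L0: [6, 18, 86, 46]
  L1: h(6,18)=(6*31+18)%997=204 h(86,46)=(86*31+46)%997=718 -> [204, 718]
  L2: h(204,718)=(204*31+718)%997=63 -> [63]
  root=63
After append 55 (leaves=[6, 18, 86, 46, 55]):
  L0: [6, 18, 86, 46, 55]
  L1: h(6,18)=(6*31+18)%997=204 h(86,46)=(86*31+46)%997=718 h(55,55)=(55*31+55)%997=763 -> [204, 718, 763]
  L2: h(204,718)=(204*31+718)%997=63 h(763,763)=(763*31+763)%997=488 -> [63, 488]
  L3: h(63,488)=(63*31+488)%997=447 -> [447]
  root=447
After append 31 (leaves=[6, 18, 86, 46, 55, 31]):
  L0: [6, 18, 86, 46, 55, 31]
  L1: h(6,18)=(6*31+18)%997=204 h(86,46)=(86*31+46)%997=718 h(55,31)=(55*31+31)%997=739 -> [204, 718, 739]
  L2: h(204,718)=(204*31+718)%997=63 h(739,739)=(739*31+739)%997=717 -> [63, 717]
  L3: h(63,717)=(63*31+717)%997=676 -> [676]
  root=676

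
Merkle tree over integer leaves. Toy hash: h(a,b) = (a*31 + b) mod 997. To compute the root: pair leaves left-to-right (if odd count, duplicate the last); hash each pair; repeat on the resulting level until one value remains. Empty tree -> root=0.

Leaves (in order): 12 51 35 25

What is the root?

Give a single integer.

L0: [12, 51, 35, 25]
L1: h(12,51)=(12*31+51)%997=423 h(35,25)=(35*31+25)%997=113 -> [423, 113]
L2: h(423,113)=(423*31+113)%997=265 -> [265]

Answer: 265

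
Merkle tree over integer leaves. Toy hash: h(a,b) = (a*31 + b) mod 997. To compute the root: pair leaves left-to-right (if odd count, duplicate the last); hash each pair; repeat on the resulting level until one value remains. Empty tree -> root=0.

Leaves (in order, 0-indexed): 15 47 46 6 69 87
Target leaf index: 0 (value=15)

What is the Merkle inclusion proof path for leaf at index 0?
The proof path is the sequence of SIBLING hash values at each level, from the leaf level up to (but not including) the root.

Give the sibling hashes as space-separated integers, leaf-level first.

L0 (leaves): [15, 47, 46, 6, 69, 87], target index=0
L1: h(15,47)=(15*31+47)%997=512 [pair 0] h(46,6)=(46*31+6)%997=435 [pair 1] h(69,87)=(69*31+87)%997=232 [pair 2] -> [512, 435, 232]
  Sibling for proof at L0: 47
L2: h(512,435)=(512*31+435)%997=355 [pair 0] h(232,232)=(232*31+232)%997=445 [pair 1] -> [355, 445]
  Sibling for proof at L1: 435
L3: h(355,445)=(355*31+445)%997=483 [pair 0] -> [483]
  Sibling for proof at L2: 445
Root: 483
Proof path (sibling hashes from leaf to root): [47, 435, 445]

Answer: 47 435 445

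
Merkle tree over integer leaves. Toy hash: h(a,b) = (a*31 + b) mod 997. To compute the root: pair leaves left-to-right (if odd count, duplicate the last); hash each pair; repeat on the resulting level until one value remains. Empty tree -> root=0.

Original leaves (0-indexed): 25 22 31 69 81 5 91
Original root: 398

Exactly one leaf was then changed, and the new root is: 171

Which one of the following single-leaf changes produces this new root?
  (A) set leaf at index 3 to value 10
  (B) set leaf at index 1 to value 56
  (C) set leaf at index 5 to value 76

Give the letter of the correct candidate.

Original leaves: [25, 22, 31, 69, 81, 5, 91]
Target new root: 171
Try each candidate change and compute the resulting root:
Candidate A: set leaf[3] = 10 -> leaves = [25, 22, 31, 10, 81, 5, 91]
  L0: [25, 22, 31, 10, 81, 5, 91]
  L1: h(25,22)=(25*31+22)%997=797 h(31,10)=(31*31+10)%997=971 h(81,5)=(81*31+5)%997=522 h(91,91)=(91*31+91)%997=918 -> [797, 971, 522, 918]
  L2: h(797,971)=(797*31+971)%997=753 h(522,918)=(522*31+918)%997=151 -> [753, 151]
  L3: h(753,151)=(753*31+151)%997=563 -> [563]
  root = 563 != target 171
Candidate B: set leaf[1] = 56 -> leaves = [25, 56, 31, 69, 81, 5, 91]
  L0: [25, 56, 31, 69, 81, 5, 91]
  L1: h(25,56)=(25*31+56)%997=831 h(31,69)=(31*31+69)%997=33 h(81,5)=(81*31+5)%997=522 h(91,91)=(91*31+91)%997=918 -> [831, 33, 522, 918]
  L2: h(831,33)=(831*31+33)%997=869 h(522,918)=(522*31+918)%997=151 -> [869, 151]
  L3: h(869,151)=(869*31+151)%997=171 -> [171]
  root = 171 == target 171  ** MATCH **
Candidate C: set leaf[5] = 76 -> leaves = [25, 22, 31, 69, 81, 76, 91]
  L0: [25, 22, 31, 69, 81, 76, 91]
  L1: h(25,22)=(25*31+22)%997=797 h(31,69)=(31*31+69)%997=33 h(81,76)=(81*31+76)%997=593 h(91,91)=(91*31+91)%997=918 -> [797, 33, 593, 918]
  L2: h(797,33)=(797*31+33)%997=812 h(593,918)=(593*31+918)%997=358 -> [812, 358]
  L3: h(812,358)=(812*31+358)%997=605 -> [605]
  root = 605 != target 171
Candidate B produces the target root.

Answer: B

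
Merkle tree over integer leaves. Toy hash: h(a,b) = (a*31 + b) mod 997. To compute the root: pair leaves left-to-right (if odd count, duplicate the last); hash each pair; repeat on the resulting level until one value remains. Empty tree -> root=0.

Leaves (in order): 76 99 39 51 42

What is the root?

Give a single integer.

L0: [76, 99, 39, 51, 42]
L1: h(76,99)=(76*31+99)%997=461 h(39,51)=(39*31+51)%997=263 h(42,42)=(42*31+42)%997=347 -> [461, 263, 347]
L2: h(461,263)=(461*31+263)%997=596 h(347,347)=(347*31+347)%997=137 -> [596, 137]
L3: h(596,137)=(596*31+137)%997=667 -> [667]

Answer: 667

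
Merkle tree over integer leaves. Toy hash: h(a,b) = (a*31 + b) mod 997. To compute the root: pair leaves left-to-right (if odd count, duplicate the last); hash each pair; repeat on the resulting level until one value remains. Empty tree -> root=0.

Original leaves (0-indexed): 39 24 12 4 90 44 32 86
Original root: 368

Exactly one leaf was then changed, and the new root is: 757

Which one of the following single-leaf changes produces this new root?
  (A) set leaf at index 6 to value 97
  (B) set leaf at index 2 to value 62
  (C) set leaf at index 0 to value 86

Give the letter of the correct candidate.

Answer: C

Derivation:
Original leaves: [39, 24, 12, 4, 90, 44, 32, 86]
Target new root: 757
Try each candidate change and compute the resulting root:
Candidate A: set leaf[6] = 97 -> leaves = [39, 24, 12, 4, 90, 44, 97, 86]
  L0: [39, 24, 12, 4, 90, 44, 97, 86]
  L1: h(39,24)=(39*31+24)%997=236 h(12,4)=(12*31+4)%997=376 h(90,44)=(90*31+44)%997=840 h(97,86)=(97*31+86)%997=102 -> [236, 376, 840, 102]
  L2: h(236,376)=(236*31+376)%997=713 h(840,102)=(840*31+102)%997=220 -> [713, 220]
  L3: h(713,220)=(713*31+220)%997=389 -> [389]
  root = 389 != target 757
Candidate B: set leaf[2] = 62 -> leaves = [39, 24, 62, 4, 90, 44, 32, 86]
  L0: [39, 24, 62, 4, 90, 44, 32, 86]
  L1: h(39,24)=(39*31+24)%997=236 h(62,4)=(62*31+4)%997=929 h(90,44)=(90*31+44)%997=840 h(32,86)=(32*31+86)%997=81 -> [236, 929, 840, 81]
  L2: h(236,929)=(236*31+929)%997=269 h(840,81)=(840*31+81)%997=199 -> [269, 199]
  L3: h(269,199)=(269*31+199)%997=562 -> [562]
  root = 562 != target 757
Candidate C: set leaf[0] = 86 -> leaves = [86, 24, 12, 4, 90, 44, 32, 86]
  L0: [86, 24, 12, 4, 90, 44, 32, 86]
  L1: h(86,24)=(86*31+24)%997=696 h(12,4)=(12*31+4)%997=376 h(90,44)=(90*31+44)%997=840 h(32,86)=(32*31+86)%997=81 -> [696, 376, 840, 81]
  L2: h(696,376)=(696*31+376)%997=18 h(840,81)=(840*31+81)%997=199 -> [18, 199]
  L3: h(18,199)=(18*31+199)%997=757 -> [757]
  root = 757 == target 757  ** MATCH **
Candidate C produces the target root.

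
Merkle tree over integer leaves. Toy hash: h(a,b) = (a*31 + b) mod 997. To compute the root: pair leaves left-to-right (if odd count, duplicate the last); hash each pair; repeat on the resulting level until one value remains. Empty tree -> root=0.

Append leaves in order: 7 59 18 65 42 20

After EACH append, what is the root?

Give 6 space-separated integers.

Answer: 7 276 159 206 541 834

Derivation:
After append 7 (leaves=[7]):
  L0: [7]
  root=7
After append 59 (leaves=[7, 59]):
  L0: [7, 59]
  L1: h(7,59)=(7*31+59)%997=276 -> [276]
  root=276
After append 18 (leaves=[7, 59, 18]):
  L0: [7, 59, 18]
  L1: h(7,59)=(7*31+59)%997=276 h(18,18)=(18*31+18)%997=576 -> [276, 576]
  L2: h(276,576)=(276*31+576)%997=159 -> [159]
  root=159
After append 65 (leaves=[7, 59, 18, 65]):
  L0: [7, 59, 18, 65]
  L1: h(7,59)=(7*31+59)%997=276 h(18,65)=(18*31+65)%997=623 -> [276, 623]
  L2: h(276,623)=(276*31+623)%997=206 -> [206]
  root=206
After append 42 (leaves=[7, 59, 18, 65, 42]):
  L0: [7, 59, 18, 65, 42]
  L1: h(7,59)=(7*31+59)%997=276 h(18,65)=(18*31+65)%997=623 h(42,42)=(42*31+42)%997=347 -> [276, 623, 347]
  L2: h(276,623)=(276*31+623)%997=206 h(347,347)=(347*31+347)%997=137 -> [206, 137]
  L3: h(206,137)=(206*31+137)%997=541 -> [541]
  root=541
After append 20 (leaves=[7, 59, 18, 65, 42, 20]):
  L0: [7, 59, 18, 65, 42, 20]
  L1: h(7,59)=(7*31+59)%997=276 h(18,65)=(18*31+65)%997=623 h(42,20)=(42*31+20)%997=325 -> [276, 623, 325]
  L2: h(276,623)=(276*31+623)%997=206 h(325,325)=(325*31+325)%997=430 -> [206, 430]
  L3: h(206,430)=(206*31+430)%997=834 -> [834]
  root=834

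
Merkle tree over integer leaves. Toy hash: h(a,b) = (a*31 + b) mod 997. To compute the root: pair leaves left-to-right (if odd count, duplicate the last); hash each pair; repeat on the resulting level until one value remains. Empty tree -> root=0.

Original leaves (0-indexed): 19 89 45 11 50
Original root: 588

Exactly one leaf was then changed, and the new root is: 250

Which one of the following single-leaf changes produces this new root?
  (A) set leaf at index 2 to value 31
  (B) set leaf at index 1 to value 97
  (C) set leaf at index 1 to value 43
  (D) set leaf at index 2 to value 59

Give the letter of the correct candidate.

Original leaves: [19, 89, 45, 11, 50]
Target new root: 250
Try each candidate change and compute the resulting root:
Candidate A: set leaf[2] = 31 -> leaves = [19, 89, 31, 11, 50]
  L0: [19, 89, 31, 11, 50]
  L1: h(19,89)=(19*31+89)%997=678 h(31,11)=(31*31+11)%997=972 h(50,50)=(50*31+50)%997=603 -> [678, 972, 603]
  L2: h(678,972)=(678*31+972)%997=56 h(603,603)=(603*31+603)%997=353 -> [56, 353]
  L3: h(56,353)=(56*31+353)%997=95 -> [95]
  root = 95 != target 250
Candidate B: set leaf[1] = 97 -> leaves = [19, 97, 45, 11, 50]
  L0: [19, 97, 45, 11, 50]
  L1: h(19,97)=(19*31+97)%997=686 h(45,11)=(45*31+11)%997=409 h(50,50)=(50*31+50)%997=603 -> [686, 409, 603]
  L2: h(686,409)=(686*31+409)%997=738 h(603,603)=(603*31+603)%997=353 -> [738, 353]
  L3: h(738,353)=(738*31+353)%997=300 -> [300]
  root = 300 != target 250
Candidate C: set leaf[1] = 43 -> leaves = [19, 43, 45, 11, 50]
  L0: [19, 43, 45, 11, 50]
  L1: h(19,43)=(19*31+43)%997=632 h(45,11)=(45*31+11)%997=409 h(50,50)=(50*31+50)%997=603 -> [632, 409, 603]
  L2: h(632,409)=(632*31+409)%997=61 h(603,603)=(603*31+603)%997=353 -> [61, 353]
  L3: h(61,353)=(61*31+353)%997=250 -> [250]
  root = 250 == target 250  ** MATCH **
Candidate D: set leaf[2] = 59 -> leaves = [19, 89, 59, 11, 50]
  L0: [19, 89, 59, 11, 50]
  L1: h(19,89)=(19*31+89)%997=678 h(59,11)=(59*31+11)%997=843 h(50,50)=(50*31+50)%997=603 -> [678, 843, 603]
  L2: h(678,843)=(678*31+843)%997=924 h(603,603)=(603*31+603)%997=353 -> [924, 353]
  L3: h(924,353)=(924*31+353)%997=84 -> [84]
  root = 84 != target 250
Candidate C produces the target root.

Answer: C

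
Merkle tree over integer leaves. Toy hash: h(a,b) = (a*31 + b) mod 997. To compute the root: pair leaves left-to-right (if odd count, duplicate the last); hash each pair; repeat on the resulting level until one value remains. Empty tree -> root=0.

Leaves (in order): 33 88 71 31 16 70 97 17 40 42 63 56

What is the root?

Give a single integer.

L0: [33, 88, 71, 31, 16, 70, 97, 17, 40, 42, 63, 56]
L1: h(33,88)=(33*31+88)%997=114 h(71,31)=(71*31+31)%997=238 h(16,70)=(16*31+70)%997=566 h(97,17)=(97*31+17)%997=33 h(40,42)=(40*31+42)%997=285 h(63,56)=(63*31+56)%997=15 -> [114, 238, 566, 33, 285, 15]
L2: h(114,238)=(114*31+238)%997=781 h(566,33)=(566*31+33)%997=630 h(285,15)=(285*31+15)%997=874 -> [781, 630, 874]
L3: h(781,630)=(781*31+630)%997=913 h(874,874)=(874*31+874)%997=52 -> [913, 52]
L4: h(913,52)=(913*31+52)%997=439 -> [439]

Answer: 439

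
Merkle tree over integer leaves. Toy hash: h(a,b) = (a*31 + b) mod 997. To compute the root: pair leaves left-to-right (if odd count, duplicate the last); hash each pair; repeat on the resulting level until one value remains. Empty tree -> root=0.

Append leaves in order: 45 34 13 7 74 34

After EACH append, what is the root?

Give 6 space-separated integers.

Answer: 45 432 847 841 153 867

Derivation:
After append 45 (leaves=[45]):
  L0: [45]
  root=45
After append 34 (leaves=[45, 34]):
  L0: [45, 34]
  L1: h(45,34)=(45*31+34)%997=432 -> [432]
  root=432
After append 13 (leaves=[45, 34, 13]):
  L0: [45, 34, 13]
  L1: h(45,34)=(45*31+34)%997=432 h(13,13)=(13*31+13)%997=416 -> [432, 416]
  L2: h(432,416)=(432*31+416)%997=847 -> [847]
  root=847
After append 7 (leaves=[45, 34, 13, 7]):
  L0: [45, 34, 13, 7]
  L1: h(45,34)=(45*31+34)%997=432 h(13,7)=(13*31+7)%997=410 -> [432, 410]
  L2: h(432,410)=(432*31+410)%997=841 -> [841]
  root=841
After append 74 (leaves=[45, 34, 13, 7, 74]):
  L0: [45, 34, 13, 7, 74]
  L1: h(45,34)=(45*31+34)%997=432 h(13,7)=(13*31+7)%997=410 h(74,74)=(74*31+74)%997=374 -> [432, 410, 374]
  L2: h(432,410)=(432*31+410)%997=841 h(374,374)=(374*31+374)%997=4 -> [841, 4]
  L3: h(841,4)=(841*31+4)%997=153 -> [153]
  root=153
After append 34 (leaves=[45, 34, 13, 7, 74, 34]):
  L0: [45, 34, 13, 7, 74, 34]
  L1: h(45,34)=(45*31+34)%997=432 h(13,7)=(13*31+7)%997=410 h(74,34)=(74*31+34)%997=334 -> [432, 410, 334]
  L2: h(432,410)=(432*31+410)%997=841 h(334,334)=(334*31+334)%997=718 -> [841, 718]
  L3: h(841,718)=(841*31+718)%997=867 -> [867]
  root=867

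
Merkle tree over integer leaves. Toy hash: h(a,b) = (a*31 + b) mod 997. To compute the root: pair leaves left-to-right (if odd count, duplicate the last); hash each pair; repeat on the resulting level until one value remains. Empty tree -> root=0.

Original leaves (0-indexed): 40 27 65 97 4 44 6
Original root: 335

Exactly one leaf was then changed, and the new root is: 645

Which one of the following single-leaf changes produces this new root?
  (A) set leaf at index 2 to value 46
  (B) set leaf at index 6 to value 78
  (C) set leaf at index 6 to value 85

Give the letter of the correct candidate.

Answer: B

Derivation:
Original leaves: [40, 27, 65, 97, 4, 44, 6]
Target new root: 645
Try each candidate change and compute the resulting root:
Candidate A: set leaf[2] = 46 -> leaves = [40, 27, 46, 97, 4, 44, 6]
  L0: [40, 27, 46, 97, 4, 44, 6]
  L1: h(40,27)=(40*31+27)%997=270 h(46,97)=(46*31+97)%997=526 h(4,44)=(4*31+44)%997=168 h(6,6)=(6*31+6)%997=192 -> [270, 526, 168, 192]
  L2: h(270,526)=(270*31+526)%997=920 h(168,192)=(168*31+192)%997=415 -> [920, 415]
  L3: h(920,415)=(920*31+415)%997=22 -> [22]
  root = 22 != target 645
Candidate B: set leaf[6] = 78 -> leaves = [40, 27, 65, 97, 4, 44, 78]
  L0: [40, 27, 65, 97, 4, 44, 78]
  L1: h(40,27)=(40*31+27)%997=270 h(65,97)=(65*31+97)%997=118 h(4,44)=(4*31+44)%997=168 h(78,78)=(78*31+78)%997=502 -> [270, 118, 168, 502]
  L2: h(270,118)=(270*31+118)%997=512 h(168,502)=(168*31+502)%997=725 -> [512, 725]
  L3: h(512,725)=(512*31+725)%997=645 -> [645]
  root = 645 == target 645  ** MATCH **
Candidate C: set leaf[6] = 85 -> leaves = [40, 27, 65, 97, 4, 44, 85]
  L0: [40, 27, 65, 97, 4, 44, 85]
  L1: h(40,27)=(40*31+27)%997=270 h(65,97)=(65*31+97)%997=118 h(4,44)=(4*31+44)%997=168 h(85,85)=(85*31+85)%997=726 -> [270, 118, 168, 726]
  L2: h(270,118)=(270*31+118)%997=512 h(168,726)=(168*31+726)%997=949 -> [512, 949]
  L3: h(512,949)=(512*31+949)%997=869 -> [869]
  root = 869 != target 645
Candidate B produces the target root.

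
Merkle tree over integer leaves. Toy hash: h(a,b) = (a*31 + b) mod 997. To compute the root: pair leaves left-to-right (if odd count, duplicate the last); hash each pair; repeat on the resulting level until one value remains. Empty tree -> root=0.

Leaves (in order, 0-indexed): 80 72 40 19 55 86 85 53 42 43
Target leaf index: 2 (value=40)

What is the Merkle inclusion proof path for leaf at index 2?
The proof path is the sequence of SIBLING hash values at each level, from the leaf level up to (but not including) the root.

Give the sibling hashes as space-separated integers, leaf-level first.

Answer: 19 558 383 423

Derivation:
L0 (leaves): [80, 72, 40, 19, 55, 86, 85, 53, 42, 43], target index=2
L1: h(80,72)=(80*31+72)%997=558 [pair 0] h(40,19)=(40*31+19)%997=262 [pair 1] h(55,86)=(55*31+86)%997=794 [pair 2] h(85,53)=(85*31+53)%997=694 [pair 3] h(42,43)=(42*31+43)%997=348 [pair 4] -> [558, 262, 794, 694, 348]
  Sibling for proof at L0: 19
L2: h(558,262)=(558*31+262)%997=611 [pair 0] h(794,694)=(794*31+694)%997=383 [pair 1] h(348,348)=(348*31+348)%997=169 [pair 2] -> [611, 383, 169]
  Sibling for proof at L1: 558
L3: h(611,383)=(611*31+383)%997=381 [pair 0] h(169,169)=(169*31+169)%997=423 [pair 1] -> [381, 423]
  Sibling for proof at L2: 383
L4: h(381,423)=(381*31+423)%997=270 [pair 0] -> [270]
  Sibling for proof at L3: 423
Root: 270
Proof path (sibling hashes from leaf to root): [19, 558, 383, 423]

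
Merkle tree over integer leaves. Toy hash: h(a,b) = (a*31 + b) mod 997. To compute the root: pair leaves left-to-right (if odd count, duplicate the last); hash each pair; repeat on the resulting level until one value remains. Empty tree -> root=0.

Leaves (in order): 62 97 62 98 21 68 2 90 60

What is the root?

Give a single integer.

Answer: 835

Derivation:
L0: [62, 97, 62, 98, 21, 68, 2, 90, 60]
L1: h(62,97)=(62*31+97)%997=25 h(62,98)=(62*31+98)%997=26 h(21,68)=(21*31+68)%997=719 h(2,90)=(2*31+90)%997=152 h(60,60)=(60*31+60)%997=923 -> [25, 26, 719, 152, 923]
L2: h(25,26)=(25*31+26)%997=801 h(719,152)=(719*31+152)%997=507 h(923,923)=(923*31+923)%997=623 -> [801, 507, 623]
L3: h(801,507)=(801*31+507)%997=413 h(623,623)=(623*31+623)%997=993 -> [413, 993]
L4: h(413,993)=(413*31+993)%997=835 -> [835]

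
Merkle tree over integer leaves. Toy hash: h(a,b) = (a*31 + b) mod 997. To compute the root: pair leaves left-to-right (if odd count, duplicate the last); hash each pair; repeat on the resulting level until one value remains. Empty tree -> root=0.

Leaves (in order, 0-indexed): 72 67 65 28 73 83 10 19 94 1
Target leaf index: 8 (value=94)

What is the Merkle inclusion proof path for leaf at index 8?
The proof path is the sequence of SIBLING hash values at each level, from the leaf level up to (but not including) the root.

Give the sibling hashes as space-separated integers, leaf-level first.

Answer: 1 921 559 783

Derivation:
L0 (leaves): [72, 67, 65, 28, 73, 83, 10, 19, 94, 1], target index=8
L1: h(72,67)=(72*31+67)%997=305 [pair 0] h(65,28)=(65*31+28)%997=49 [pair 1] h(73,83)=(73*31+83)%997=352 [pair 2] h(10,19)=(10*31+19)%997=329 [pair 3] h(94,1)=(94*31+1)%997=921 [pair 4] -> [305, 49, 352, 329, 921]
  Sibling for proof at L0: 1
L2: h(305,49)=(305*31+49)%997=531 [pair 0] h(352,329)=(352*31+329)%997=274 [pair 1] h(921,921)=(921*31+921)%997=559 [pair 2] -> [531, 274, 559]
  Sibling for proof at L1: 921
L3: h(531,274)=(531*31+274)%997=783 [pair 0] h(559,559)=(559*31+559)%997=939 [pair 1] -> [783, 939]
  Sibling for proof at L2: 559
L4: h(783,939)=(783*31+939)%997=287 [pair 0] -> [287]
  Sibling for proof at L3: 783
Root: 287
Proof path (sibling hashes from leaf to root): [1, 921, 559, 783]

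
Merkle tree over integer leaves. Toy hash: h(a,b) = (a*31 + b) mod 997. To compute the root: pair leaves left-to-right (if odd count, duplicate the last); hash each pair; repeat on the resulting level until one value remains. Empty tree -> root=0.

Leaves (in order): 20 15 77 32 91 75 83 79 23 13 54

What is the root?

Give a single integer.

Answer: 571

Derivation:
L0: [20, 15, 77, 32, 91, 75, 83, 79, 23, 13, 54]
L1: h(20,15)=(20*31+15)%997=635 h(77,32)=(77*31+32)%997=425 h(91,75)=(91*31+75)%997=902 h(83,79)=(83*31+79)%997=658 h(23,13)=(23*31+13)%997=726 h(54,54)=(54*31+54)%997=731 -> [635, 425, 902, 658, 726, 731]
L2: h(635,425)=(635*31+425)%997=170 h(902,658)=(902*31+658)%997=704 h(726,731)=(726*31+731)%997=306 -> [170, 704, 306]
L3: h(170,704)=(170*31+704)%997=989 h(306,306)=(306*31+306)%997=819 -> [989, 819]
L4: h(989,819)=(989*31+819)%997=571 -> [571]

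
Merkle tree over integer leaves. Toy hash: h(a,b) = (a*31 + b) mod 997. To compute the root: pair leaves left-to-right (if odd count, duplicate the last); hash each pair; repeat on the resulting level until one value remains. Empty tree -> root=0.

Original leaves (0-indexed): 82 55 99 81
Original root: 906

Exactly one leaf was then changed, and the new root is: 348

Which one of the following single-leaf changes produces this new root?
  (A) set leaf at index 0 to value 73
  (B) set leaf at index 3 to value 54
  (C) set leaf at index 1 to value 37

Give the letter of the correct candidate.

Answer: C

Derivation:
Original leaves: [82, 55, 99, 81]
Target new root: 348
Try each candidate change and compute the resulting root:
Candidate A: set leaf[0] = 73 -> leaves = [73, 55, 99, 81]
  L0: [73, 55, 99, 81]
  L1: h(73,55)=(73*31+55)%997=324 h(99,81)=(99*31+81)%997=159 -> [324, 159]
  L2: h(324,159)=(324*31+159)%997=233 -> [233]
  root = 233 != target 348
Candidate B: set leaf[3] = 54 -> leaves = [82, 55, 99, 54]
  L0: [82, 55, 99, 54]
  L1: h(82,55)=(82*31+55)%997=603 h(99,54)=(99*31+54)%997=132 -> [603, 132]
  L2: h(603,132)=(603*31+132)%997=879 -> [879]
  root = 879 != target 348
Candidate C: set leaf[1] = 37 -> leaves = [82, 37, 99, 81]
  L0: [82, 37, 99, 81]
  L1: h(82,37)=(82*31+37)%997=585 h(99,81)=(99*31+81)%997=159 -> [585, 159]
  L2: h(585,159)=(585*31+159)%997=348 -> [348]
  root = 348 == target 348  ** MATCH **
Candidate C produces the target root.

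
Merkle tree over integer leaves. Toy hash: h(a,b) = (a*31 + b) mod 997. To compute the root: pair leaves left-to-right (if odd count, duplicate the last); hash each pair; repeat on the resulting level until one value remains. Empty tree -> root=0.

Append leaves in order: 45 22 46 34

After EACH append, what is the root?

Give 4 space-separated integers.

Answer: 45 420 534 522

Derivation:
After append 45 (leaves=[45]):
  L0: [45]
  root=45
After append 22 (leaves=[45, 22]):
  L0: [45, 22]
  L1: h(45,22)=(45*31+22)%997=420 -> [420]
  root=420
After append 46 (leaves=[45, 22, 46]):
  L0: [45, 22, 46]
  L1: h(45,22)=(45*31+22)%997=420 h(46,46)=(46*31+46)%997=475 -> [420, 475]
  L2: h(420,475)=(420*31+475)%997=534 -> [534]
  root=534
After append 34 (leaves=[45, 22, 46, 34]):
  L0: [45, 22, 46, 34]
  L1: h(45,22)=(45*31+22)%997=420 h(46,34)=(46*31+34)%997=463 -> [420, 463]
  L2: h(420,463)=(420*31+463)%997=522 -> [522]
  root=522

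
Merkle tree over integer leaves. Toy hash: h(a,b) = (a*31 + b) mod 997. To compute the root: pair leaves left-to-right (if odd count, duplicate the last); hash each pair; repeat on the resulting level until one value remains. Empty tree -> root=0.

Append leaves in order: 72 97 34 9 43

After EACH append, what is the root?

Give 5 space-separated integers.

After append 72 (leaves=[72]):
  L0: [72]
  root=72
After append 97 (leaves=[72, 97]):
  L0: [72, 97]
  L1: h(72,97)=(72*31+97)%997=335 -> [335]
  root=335
After append 34 (leaves=[72, 97, 34]):
  L0: [72, 97, 34]
  L1: h(72,97)=(72*31+97)%997=335 h(34,34)=(34*31+34)%997=91 -> [335, 91]
  L2: h(335,91)=(335*31+91)%997=506 -> [506]
  root=506
After append 9 (leaves=[72, 97, 34, 9]):
  L0: [72, 97, 34, 9]
  L1: h(72,97)=(72*31+97)%997=335 h(34,9)=(34*31+9)%997=66 -> [335, 66]
  L2: h(335,66)=(335*31+66)%997=481 -> [481]
  root=481
After append 43 (leaves=[72, 97, 34, 9, 43]):
  L0: [72, 97, 34, 9, 43]
  L1: h(72,97)=(72*31+97)%997=335 h(34,9)=(34*31+9)%997=66 h(43,43)=(43*31+43)%997=379 -> [335, 66, 379]
  L2: h(335,66)=(335*31+66)%997=481 h(379,379)=(379*31+379)%997=164 -> [481, 164]
  L3: h(481,164)=(481*31+164)%997=120 -> [120]
  root=120

Answer: 72 335 506 481 120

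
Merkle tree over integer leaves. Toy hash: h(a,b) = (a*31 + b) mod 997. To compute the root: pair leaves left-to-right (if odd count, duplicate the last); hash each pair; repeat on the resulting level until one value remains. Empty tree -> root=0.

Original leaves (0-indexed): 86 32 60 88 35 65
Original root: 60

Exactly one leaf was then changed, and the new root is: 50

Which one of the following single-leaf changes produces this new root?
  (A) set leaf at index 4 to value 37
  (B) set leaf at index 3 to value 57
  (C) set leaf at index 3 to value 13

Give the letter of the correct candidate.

Answer: A

Derivation:
Original leaves: [86, 32, 60, 88, 35, 65]
Target new root: 50
Try each candidate change and compute the resulting root:
Candidate A: set leaf[4] = 37 -> leaves = [86, 32, 60, 88, 37, 65]
  L0: [86, 32, 60, 88, 37, 65]
  L1: h(86,32)=(86*31+32)%997=704 h(60,88)=(60*31+88)%997=951 h(37,65)=(37*31+65)%997=215 -> [704, 951, 215]
  L2: h(704,951)=(704*31+951)%997=841 h(215,215)=(215*31+215)%997=898 -> [841, 898]
  L3: h(841,898)=(841*31+898)%997=50 -> [50]
  root = 50 == target 50  ** MATCH **
Candidate B: set leaf[3] = 57 -> leaves = [86, 32, 60, 57, 35, 65]
  L0: [86, 32, 60, 57, 35, 65]
  L1: h(86,32)=(86*31+32)%997=704 h(60,57)=(60*31+57)%997=920 h(35,65)=(35*31+65)%997=153 -> [704, 920, 153]
  L2: h(704,920)=(704*31+920)%997=810 h(153,153)=(153*31+153)%997=908 -> [810, 908]
  L3: h(810,908)=(810*31+908)%997=96 -> [96]
  root = 96 != target 50
Candidate C: set leaf[3] = 13 -> leaves = [86, 32, 60, 13, 35, 65]
  L0: [86, 32, 60, 13, 35, 65]
  L1: h(86,32)=(86*31+32)%997=704 h(60,13)=(60*31+13)%997=876 h(35,65)=(35*31+65)%997=153 -> [704, 876, 153]
  L2: h(704,876)=(704*31+876)%997=766 h(153,153)=(153*31+153)%997=908 -> [766, 908]
  L3: h(766,908)=(766*31+908)%997=726 -> [726]
  root = 726 != target 50
Candidate A produces the target root.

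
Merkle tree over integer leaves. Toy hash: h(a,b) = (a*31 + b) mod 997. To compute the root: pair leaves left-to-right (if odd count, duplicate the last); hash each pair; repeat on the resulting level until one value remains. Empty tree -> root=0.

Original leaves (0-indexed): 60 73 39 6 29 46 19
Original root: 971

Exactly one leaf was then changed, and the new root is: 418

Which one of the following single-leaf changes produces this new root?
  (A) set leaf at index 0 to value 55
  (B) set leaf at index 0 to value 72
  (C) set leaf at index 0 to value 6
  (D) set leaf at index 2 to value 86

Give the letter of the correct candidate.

Answer: C

Derivation:
Original leaves: [60, 73, 39, 6, 29, 46, 19]
Target new root: 418
Try each candidate change and compute the resulting root:
Candidate A: set leaf[0] = 55 -> leaves = [55, 73, 39, 6, 29, 46, 19]
  L0: [55, 73, 39, 6, 29, 46, 19]
  L1: h(55,73)=(55*31+73)%997=781 h(39,6)=(39*31+6)%997=218 h(29,46)=(29*31+46)%997=945 h(19,19)=(19*31+19)%997=608 -> [781, 218, 945, 608]
  L2: h(781,218)=(781*31+218)%997=501 h(945,608)=(945*31+608)%997=990 -> [501, 990]
  L3: h(501,990)=(501*31+990)%997=569 -> [569]
  root = 569 != target 418
Candidate B: set leaf[0] = 72 -> leaves = [72, 73, 39, 6, 29, 46, 19]
  L0: [72, 73, 39, 6, 29, 46, 19]
  L1: h(72,73)=(72*31+73)%997=311 h(39,6)=(39*31+6)%997=218 h(29,46)=(29*31+46)%997=945 h(19,19)=(19*31+19)%997=608 -> [311, 218, 945, 608]
  L2: h(311,218)=(311*31+218)%997=886 h(945,608)=(945*31+608)%997=990 -> [886, 990]
  L3: h(886,990)=(886*31+990)%997=540 -> [540]
  root = 540 != target 418
Candidate C: set leaf[0] = 6 -> leaves = [6, 73, 39, 6, 29, 46, 19]
  L0: [6, 73, 39, 6, 29, 46, 19]
  L1: h(6,73)=(6*31+73)%997=259 h(39,6)=(39*31+6)%997=218 h(29,46)=(29*31+46)%997=945 h(19,19)=(19*31+19)%997=608 -> [259, 218, 945, 608]
  L2: h(259,218)=(259*31+218)%997=271 h(945,608)=(945*31+608)%997=990 -> [271, 990]
  L3: h(271,990)=(271*31+990)%997=418 -> [418]
  root = 418 == target 418  ** MATCH **
Candidate D: set leaf[2] = 86 -> leaves = [60, 73, 86, 6, 29, 46, 19]
  L0: [60, 73, 86, 6, 29, 46, 19]
  L1: h(60,73)=(60*31+73)%997=936 h(86,6)=(86*31+6)%997=678 h(29,46)=(29*31+46)%997=945 h(19,19)=(19*31+19)%997=608 -> [936, 678, 945, 608]
  L2: h(936,678)=(936*31+678)%997=781 h(945,608)=(945*31+608)%997=990 -> [781, 990]
  L3: h(781,990)=(781*31+990)%997=276 -> [276]
  root = 276 != target 418
Candidate C produces the target root.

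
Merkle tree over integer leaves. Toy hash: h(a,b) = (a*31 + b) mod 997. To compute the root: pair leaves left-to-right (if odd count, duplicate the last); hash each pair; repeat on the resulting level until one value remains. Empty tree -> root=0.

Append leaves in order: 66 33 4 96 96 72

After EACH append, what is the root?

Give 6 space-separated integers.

Answer: 66 85 769 861 370 599

Derivation:
After append 66 (leaves=[66]):
  L0: [66]
  root=66
After append 33 (leaves=[66, 33]):
  L0: [66, 33]
  L1: h(66,33)=(66*31+33)%997=85 -> [85]
  root=85
After append 4 (leaves=[66, 33, 4]):
  L0: [66, 33, 4]
  L1: h(66,33)=(66*31+33)%997=85 h(4,4)=(4*31+4)%997=128 -> [85, 128]
  L2: h(85,128)=(85*31+128)%997=769 -> [769]
  root=769
After append 96 (leaves=[66, 33, 4, 96]):
  L0: [66, 33, 4, 96]
  L1: h(66,33)=(66*31+33)%997=85 h(4,96)=(4*31+96)%997=220 -> [85, 220]
  L2: h(85,220)=(85*31+220)%997=861 -> [861]
  root=861
After append 96 (leaves=[66, 33, 4, 96, 96]):
  L0: [66, 33, 4, 96, 96]
  L1: h(66,33)=(66*31+33)%997=85 h(4,96)=(4*31+96)%997=220 h(96,96)=(96*31+96)%997=81 -> [85, 220, 81]
  L2: h(85,220)=(85*31+220)%997=861 h(81,81)=(81*31+81)%997=598 -> [861, 598]
  L3: h(861,598)=(861*31+598)%997=370 -> [370]
  root=370
After append 72 (leaves=[66, 33, 4, 96, 96, 72]):
  L0: [66, 33, 4, 96, 96, 72]
  L1: h(66,33)=(66*31+33)%997=85 h(4,96)=(4*31+96)%997=220 h(96,72)=(96*31+72)%997=57 -> [85, 220, 57]
  L2: h(85,220)=(85*31+220)%997=861 h(57,57)=(57*31+57)%997=827 -> [861, 827]
  L3: h(861,827)=(861*31+827)%997=599 -> [599]
  root=599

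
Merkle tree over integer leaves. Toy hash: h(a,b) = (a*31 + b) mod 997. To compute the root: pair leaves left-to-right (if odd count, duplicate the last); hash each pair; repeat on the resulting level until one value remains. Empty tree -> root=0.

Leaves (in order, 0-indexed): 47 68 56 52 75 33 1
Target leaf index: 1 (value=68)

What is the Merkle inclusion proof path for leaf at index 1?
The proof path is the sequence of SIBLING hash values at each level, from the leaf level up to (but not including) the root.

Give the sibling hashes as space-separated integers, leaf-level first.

L0 (leaves): [47, 68, 56, 52, 75, 33, 1], target index=1
L1: h(47,68)=(47*31+68)%997=528 [pair 0] h(56,52)=(56*31+52)%997=791 [pair 1] h(75,33)=(75*31+33)%997=364 [pair 2] h(1,1)=(1*31+1)%997=32 [pair 3] -> [528, 791, 364, 32]
  Sibling for proof at L0: 47
L2: h(528,791)=(528*31+791)%997=210 [pair 0] h(364,32)=(364*31+32)%997=349 [pair 1] -> [210, 349]
  Sibling for proof at L1: 791
L3: h(210,349)=(210*31+349)%997=877 [pair 0] -> [877]
  Sibling for proof at L2: 349
Root: 877
Proof path (sibling hashes from leaf to root): [47, 791, 349]

Answer: 47 791 349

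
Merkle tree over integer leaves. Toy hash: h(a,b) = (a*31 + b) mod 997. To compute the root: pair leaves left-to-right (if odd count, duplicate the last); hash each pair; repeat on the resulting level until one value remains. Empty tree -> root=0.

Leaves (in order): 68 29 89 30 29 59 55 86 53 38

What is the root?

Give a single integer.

L0: [68, 29, 89, 30, 29, 59, 55, 86, 53, 38]
L1: h(68,29)=(68*31+29)%997=143 h(89,30)=(89*31+30)%997=795 h(29,59)=(29*31+59)%997=958 h(55,86)=(55*31+86)%997=794 h(53,38)=(53*31+38)%997=684 -> [143, 795, 958, 794, 684]
L2: h(143,795)=(143*31+795)%997=243 h(958,794)=(958*31+794)%997=582 h(684,684)=(684*31+684)%997=951 -> [243, 582, 951]
L3: h(243,582)=(243*31+582)%997=139 h(951,951)=(951*31+951)%997=522 -> [139, 522]
L4: h(139,522)=(139*31+522)%997=843 -> [843]

Answer: 843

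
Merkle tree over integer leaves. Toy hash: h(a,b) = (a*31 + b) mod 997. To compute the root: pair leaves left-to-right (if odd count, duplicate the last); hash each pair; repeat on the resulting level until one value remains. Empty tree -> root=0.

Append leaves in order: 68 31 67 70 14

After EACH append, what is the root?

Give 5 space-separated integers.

After append 68 (leaves=[68]):
  L0: [68]
  root=68
After append 31 (leaves=[68, 31]):
  L0: [68, 31]
  L1: h(68,31)=(68*31+31)%997=145 -> [145]
  root=145
After append 67 (leaves=[68, 31, 67]):
  L0: [68, 31, 67]
  L1: h(68,31)=(68*31+31)%997=145 h(67,67)=(67*31+67)%997=150 -> [145, 150]
  L2: h(145,150)=(145*31+150)%997=657 -> [657]
  root=657
After append 70 (leaves=[68, 31, 67, 70]):
  L0: [68, 31, 67, 70]
  L1: h(68,31)=(68*31+31)%997=145 h(67,70)=(67*31+70)%997=153 -> [145, 153]
  L2: h(145,153)=(145*31+153)%997=660 -> [660]
  root=660
After append 14 (leaves=[68, 31, 67, 70, 14]):
  L0: [68, 31, 67, 70, 14]
  L1: h(68,31)=(68*31+31)%997=145 h(67,70)=(67*31+70)%997=153 h(14,14)=(14*31+14)%997=448 -> [145, 153, 448]
  L2: h(145,153)=(145*31+153)%997=660 h(448,448)=(448*31+448)%997=378 -> [660, 378]
  L3: h(660,378)=(660*31+378)%997=898 -> [898]
  root=898

Answer: 68 145 657 660 898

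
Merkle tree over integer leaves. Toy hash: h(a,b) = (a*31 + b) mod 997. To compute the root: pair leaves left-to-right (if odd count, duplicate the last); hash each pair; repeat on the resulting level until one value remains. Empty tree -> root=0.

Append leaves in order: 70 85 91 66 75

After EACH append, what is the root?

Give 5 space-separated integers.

Answer: 70 261 36 11 372

Derivation:
After append 70 (leaves=[70]):
  L0: [70]
  root=70
After append 85 (leaves=[70, 85]):
  L0: [70, 85]
  L1: h(70,85)=(70*31+85)%997=261 -> [261]
  root=261
After append 91 (leaves=[70, 85, 91]):
  L0: [70, 85, 91]
  L1: h(70,85)=(70*31+85)%997=261 h(91,91)=(91*31+91)%997=918 -> [261, 918]
  L2: h(261,918)=(261*31+918)%997=36 -> [36]
  root=36
After append 66 (leaves=[70, 85, 91, 66]):
  L0: [70, 85, 91, 66]
  L1: h(70,85)=(70*31+85)%997=261 h(91,66)=(91*31+66)%997=893 -> [261, 893]
  L2: h(261,893)=(261*31+893)%997=11 -> [11]
  root=11
After append 75 (leaves=[70, 85, 91, 66, 75]):
  L0: [70, 85, 91, 66, 75]
  L1: h(70,85)=(70*31+85)%997=261 h(91,66)=(91*31+66)%997=893 h(75,75)=(75*31+75)%997=406 -> [261, 893, 406]
  L2: h(261,893)=(261*31+893)%997=11 h(406,406)=(406*31+406)%997=31 -> [11, 31]
  L3: h(11,31)=(11*31+31)%997=372 -> [372]
  root=372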